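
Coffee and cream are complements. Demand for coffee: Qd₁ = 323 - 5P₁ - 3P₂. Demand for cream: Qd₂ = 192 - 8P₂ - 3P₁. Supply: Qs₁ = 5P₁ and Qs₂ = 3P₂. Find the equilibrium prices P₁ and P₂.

Market 1: 323 - 5P₁ - 3P₂ = 5P₁ → 10P₁ + 3P₂ = 323.
Market 2: 11P₂ + 3P₁ = 192.
Eliminating P₂: 11×(1) − 3×(2) gives 101P₁ = 2977, so P₁ = 2977/101.
Back-substitute into (2): P₂ = (192 − 3×2977/101) / 11 = 951/101.

P₁ = 2977/101, P₂ = 951/101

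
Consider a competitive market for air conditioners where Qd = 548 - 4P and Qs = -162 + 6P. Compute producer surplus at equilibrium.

Producer surplus = 5808

Equilibrium: 548 - 4P = -162 + 6P gives P* = 71, Q* = 264.
Supply starts at P = 27 (where Qs = 0).
PS = ½(71 − 27)(264) = 5808.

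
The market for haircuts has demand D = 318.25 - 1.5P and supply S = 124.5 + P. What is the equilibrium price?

Set D = S: 318.25 - 1.5P = 124.5 + P.
193.75 = 2.5P, so P* = 77.5.
Q* = 318.25 − 1.5(77.5) = 202.

P* = 77.5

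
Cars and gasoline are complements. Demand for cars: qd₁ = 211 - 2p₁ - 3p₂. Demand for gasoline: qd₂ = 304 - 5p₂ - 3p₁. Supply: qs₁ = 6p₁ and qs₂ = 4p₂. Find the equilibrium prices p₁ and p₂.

Market 1: 211 - 2p₁ - 3p₂ = 6p₁ → 8p₁ + 3p₂ = 211.
Market 2: 9p₂ + 3p₁ = 304.
Eliminating p₂: 9×(1) − 3×(2) gives 63p₁ = 987, so p₁ = 47/3.
Back-substitute into (2): p₂ = (304 − 3×47/3) / 9 = 257/9.

p₁ = 47/3, p₂ = 257/9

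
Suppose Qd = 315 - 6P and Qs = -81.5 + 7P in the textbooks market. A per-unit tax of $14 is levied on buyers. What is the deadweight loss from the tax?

Deadweight loss = 4116/13

Pre-tax equilibrium: P* = 30.5, Q* = 132.
Tax on buyers shifts demand to Qd = 315 − 6(P + 14) = 231 - 6P.
231 - 6P = -81.5 + 7P gives seller price Ps = 625/26; buyers pay Pb = 625/26 + 14 = 989/26.
New quantity: Q = 315 − 6(989/26) = 1128/13.
DWL = ½ × 14 × (132 − 1128/13) = 4116/13.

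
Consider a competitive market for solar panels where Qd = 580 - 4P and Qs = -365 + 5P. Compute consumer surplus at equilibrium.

Equilibrium: 580 - 4P = -365 + 5P gives P* = 105, Q* = 160.
Demand choke price (Qd = 0): P = 145.
CS = ½(145 − 105)(160) = 3200.

Consumer surplus = 3200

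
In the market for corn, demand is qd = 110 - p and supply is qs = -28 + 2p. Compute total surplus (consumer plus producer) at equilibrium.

Total surplus = 3072

Equilibrium: 110 - p = -28 + 2p gives p* = 46, q* = 64.
Demand choke price: p = 110; supply starts at p = 14.
CS = ½(110 − 46)(64) = 2048; PS = ½(46 − 14)(64) = 1024.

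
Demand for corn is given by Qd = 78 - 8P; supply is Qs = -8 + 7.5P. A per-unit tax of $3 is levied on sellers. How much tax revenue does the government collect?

Tax revenue = 66

Pre-tax equilibrium: P* = 172/31, Q* = 1042/31.
Tax on sellers shifts supply to Qs = -8 + 7.5(P − 3) = -30.5 + 7.5P.
78 - 8P = -30.5 + 7.5P gives buyer price Pb = 7; sellers receive Ps = 7 − 3 = 4.
New quantity: Q = 78 − 8(7) = 22.
Revenue = 3 × 22 = 66.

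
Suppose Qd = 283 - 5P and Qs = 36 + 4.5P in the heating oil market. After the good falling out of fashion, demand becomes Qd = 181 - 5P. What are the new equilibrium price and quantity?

P' = 290/19, Q' = 1989/19

Original equilibrium: P* = 26, Q* = 153.
New equilibrium: 181 - 5P = 36 + 4.5P, so 145 = 9.5P and P' = 290/19; Q' = 181 − 5(290/19) = 1989/19.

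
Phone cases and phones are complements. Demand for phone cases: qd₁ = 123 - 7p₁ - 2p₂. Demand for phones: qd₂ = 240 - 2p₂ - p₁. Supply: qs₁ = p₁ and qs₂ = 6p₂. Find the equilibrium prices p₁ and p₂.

p₁ = 252/31, p₂ = 1797/62

Market 1: 123 - 7p₁ - 2p₂ = p₁ → 8p₁ + 2p₂ = 123.
Market 2: 8p₂ + p₁ = 240.
Eliminating p₂: 8×(1) − 2×(2) gives 62p₁ = 504, so p₁ = 252/31.
Back-substitute into (2): p₂ = (240 − 1×252/31) / 8 = 1797/62.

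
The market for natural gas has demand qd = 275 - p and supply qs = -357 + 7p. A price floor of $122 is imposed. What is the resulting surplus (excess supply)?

Surplus = 344

Equilibrium price would be p* = 79, so the floor at 122 binds.
At p = 122: qd = 153, qs = 497.
Surplus = 497 − 153 = 344.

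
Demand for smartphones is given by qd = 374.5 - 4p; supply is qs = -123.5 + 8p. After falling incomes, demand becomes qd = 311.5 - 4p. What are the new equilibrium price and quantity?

Original equilibrium: p* = 41.5, q* = 208.5.
New equilibrium: 311.5 - 4p = -123.5 + 8p, so 435 = 12p and p' = 36.25; q' = 311.5 − 4(36.25) = 166.5.

p' = 36.25, q' = 166.5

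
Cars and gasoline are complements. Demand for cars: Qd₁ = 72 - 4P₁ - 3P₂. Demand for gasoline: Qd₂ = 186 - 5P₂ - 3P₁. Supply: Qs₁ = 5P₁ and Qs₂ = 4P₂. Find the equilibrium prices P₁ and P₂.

Market 1: 72 - 4P₁ - 3P₂ = 5P₁ → 9P₁ + 3P₂ = 72.
Market 2: 9P₂ + 3P₁ = 186.
Eliminating P₂: 9×(1) − 3×(2) gives 72P₁ = 90, so P₁ = 1.25.
Back-substitute into (2): P₂ = (186 − 3×1.25) / 9 = 20.25.

P₁ = 1.25, P₂ = 20.25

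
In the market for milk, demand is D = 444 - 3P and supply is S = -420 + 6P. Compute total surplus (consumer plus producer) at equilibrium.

Total surplus = 6084

Equilibrium: 444 - 3P = -420 + 6P gives P* = 96, Q* = 156.
Demand choke price: P = 148; supply starts at P = 70.
CS = ½(148 − 96)(156) = 4056; PS = ½(96 − 70)(156) = 2028.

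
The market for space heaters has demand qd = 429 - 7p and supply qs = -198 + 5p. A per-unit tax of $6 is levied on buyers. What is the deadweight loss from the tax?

Deadweight loss = 52.5

Pre-tax equilibrium: p* = 52.25, q* = 63.25.
Tax on buyers shifts demand to qd = 429 − 7(p + 6) = 387 - 7p.
387 - 7p = -198 + 5p gives seller price ps = 48.75; buyers pay pb = 48.75 + 6 = 54.75.
New quantity: q = 429 − 7(54.75) = 45.75.
DWL = ½ × 6 × (63.25 − 45.75) = 52.5.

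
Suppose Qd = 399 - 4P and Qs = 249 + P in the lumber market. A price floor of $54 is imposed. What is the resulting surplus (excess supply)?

Equilibrium price would be P* = 30, so the floor at 54 binds.
At P = 54: Qd = 183, Qs = 303.
Surplus = 303 − 183 = 120.

Surplus = 120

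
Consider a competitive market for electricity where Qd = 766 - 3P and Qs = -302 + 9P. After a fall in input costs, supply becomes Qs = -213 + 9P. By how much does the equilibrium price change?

Original equilibrium: P* = 89, Q* = 499.
New equilibrium: 766 - 3P = -213 + 9P, so 979 = 12P and P' = 979/12; Q' = 766 − 3(979/12) = 521.25.
Change in price: 979/12 − 89 = -89/12.

ΔP = -89/12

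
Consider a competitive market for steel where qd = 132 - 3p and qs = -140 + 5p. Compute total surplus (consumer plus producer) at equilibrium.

Equilibrium: 132 - 3p = -140 + 5p gives p* = 34, q* = 30.
Demand choke price: p = 44; supply starts at p = 28.
CS = ½(44 − 34)(30) = 150; PS = ½(34 − 28)(30) = 90.

Total surplus = 240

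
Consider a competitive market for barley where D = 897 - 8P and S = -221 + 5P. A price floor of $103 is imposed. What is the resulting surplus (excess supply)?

Equilibrium price would be P* = 86, so the floor at 103 binds.
At P = 103: D = 73, S = 294.
Surplus = 294 − 73 = 221.

Surplus = 221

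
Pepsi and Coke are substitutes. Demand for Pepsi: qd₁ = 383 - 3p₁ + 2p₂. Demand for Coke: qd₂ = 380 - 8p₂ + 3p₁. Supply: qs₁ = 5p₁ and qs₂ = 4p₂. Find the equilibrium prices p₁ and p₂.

p₁ = 2678/45, p₂ = 4189/90

Market 1: 383 - 3p₁ + 2p₂ = 5p₁ → 8p₁ - 2p₂ = 383.
Market 2: 12p₂ - 3p₁ = 380.
Eliminating p₂: 12×(1) + 2×(2) gives 90p₁ = 5356, so p₁ = 2678/45.
Back-substitute into (2): p₂ = (380 + 3×2678/45) / 12 = 4189/90.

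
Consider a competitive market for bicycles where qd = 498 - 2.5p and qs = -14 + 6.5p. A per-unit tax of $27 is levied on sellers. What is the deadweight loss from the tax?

Deadweight loss = 658.125

Pre-tax equilibrium: p* = 512/9, q* = 3202/9.
Tax on sellers shifts supply to qs = -14 + 6.5(p − 27) = -189.5 + 6.5p.
498 - 2.5p = -189.5 + 6.5p gives buyer price pb = 1375/18; sellers receive ps = 1375/18 − 27 = 889/18.
New quantity: q = 498 − 2.5(1375/18) = 11053/36.
DWL = ½ × 27 × (3202/9 − 11053/36) = 658.125.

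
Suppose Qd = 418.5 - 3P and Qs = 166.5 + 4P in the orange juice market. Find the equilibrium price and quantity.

Set Qd = Qs: 418.5 - 3P = 166.5 + 4P.
252 = 7P, so P* = 36.
Q* = 418.5 − 3(36) = 310.5.

P* = 36, Q* = 310.5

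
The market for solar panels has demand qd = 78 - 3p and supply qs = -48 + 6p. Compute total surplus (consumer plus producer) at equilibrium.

Total surplus = 324

Equilibrium: 78 - 3p = -48 + 6p gives p* = 14, q* = 36.
Demand choke price: p = 26; supply starts at p = 8.
CS = ½(26 − 14)(36) = 216; PS = ½(14 − 8)(36) = 108.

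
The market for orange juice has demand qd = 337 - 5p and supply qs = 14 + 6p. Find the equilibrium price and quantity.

p* = 323/11, q* = 2092/11

Set qd = qs: 337 - 5p = 14 + 6p.
323 = 11p, so p* = 323/11.
q* = 337 − 5(323/11) = 2092/11.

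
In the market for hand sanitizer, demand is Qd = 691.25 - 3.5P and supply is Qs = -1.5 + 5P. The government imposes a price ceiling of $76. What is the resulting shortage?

Equilibrium price would be P* = 81.5, so the ceiling at 76 binds.
At P = 76: Qd = 691.25 − 3.5(76) = 425.25, Qs = -1.5 + 5(76) = 378.5.
Shortage = 425.25 − 378.5 = 46.75.

Shortage = 46.75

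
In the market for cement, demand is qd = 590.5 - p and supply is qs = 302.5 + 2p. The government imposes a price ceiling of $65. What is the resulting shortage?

Equilibrium price would be p* = 96, so the ceiling at 65 binds.
At p = 65: qd = 590.5 − 1(65) = 525.5, qs = 302.5 + 2(65) = 432.5.
Shortage = 525.5 − 432.5 = 93.

Shortage = 93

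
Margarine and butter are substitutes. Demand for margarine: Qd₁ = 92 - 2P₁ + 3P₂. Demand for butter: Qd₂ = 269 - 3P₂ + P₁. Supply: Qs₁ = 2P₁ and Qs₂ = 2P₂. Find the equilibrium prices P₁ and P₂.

Market 1: 92 - 2P₁ + 3P₂ = 2P₁ → 4P₁ - 3P₂ = 92.
Market 2: 5P₂ - P₁ = 269.
Eliminating P₂: 5×(1) + 3×(2) gives 17P₁ = 1267, so P₁ = 1267/17.
Back-substitute into (2): P₂ = (269 + 1×1267/17) / 5 = 1168/17.

P₁ = 1267/17, P₂ = 1168/17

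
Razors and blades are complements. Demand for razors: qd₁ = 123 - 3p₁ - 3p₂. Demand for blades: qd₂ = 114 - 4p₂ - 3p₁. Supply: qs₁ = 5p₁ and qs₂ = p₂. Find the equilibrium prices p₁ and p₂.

p₁ = 273/31, p₂ = 543/31

Market 1: 123 - 3p₁ - 3p₂ = 5p₁ → 8p₁ + 3p₂ = 123.
Market 2: 5p₂ + 3p₁ = 114.
Eliminating p₂: 5×(1) − 3×(2) gives 31p₁ = 273, so p₁ = 273/31.
Back-substitute into (2): p₂ = (114 − 3×273/31) / 5 = 543/31.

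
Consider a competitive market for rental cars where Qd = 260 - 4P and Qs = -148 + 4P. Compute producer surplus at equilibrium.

Producer surplus = 392

Equilibrium: 260 - 4P = -148 + 4P gives P* = 51, Q* = 56.
Supply starts at P = 37 (where Qs = 0).
PS = ½(51 − 37)(56) = 392.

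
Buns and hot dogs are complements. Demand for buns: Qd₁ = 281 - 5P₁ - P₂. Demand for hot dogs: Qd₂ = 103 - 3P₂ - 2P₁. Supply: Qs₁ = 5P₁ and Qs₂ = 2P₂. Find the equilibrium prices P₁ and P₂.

P₁ = 27.125, P₂ = 9.75

Market 1: 281 - 5P₁ - P₂ = 5P₁ → 10P₁ + P₂ = 281.
Market 2: 5P₂ + 2P₁ = 103.
Eliminating P₂: 5×(1) − 1×(2) gives 48P₁ = 1302, so P₁ = 27.125.
Back-substitute into (2): P₂ = (103 − 2×27.125) / 5 = 9.75.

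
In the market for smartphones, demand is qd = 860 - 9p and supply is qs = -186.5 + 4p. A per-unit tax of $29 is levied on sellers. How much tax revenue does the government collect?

Tax revenue = 41615/26

Pre-tax equilibrium: p* = 80.5, q* = 135.5.
Tax on sellers shifts supply to qs = -186.5 + 4(p − 29) = -302.5 + 4p.
860 - 9p = -302.5 + 4p gives buyer price pb = 2325/26; sellers receive ps = 2325/26 − 29 = 1571/26.
New quantity: q = 860 − 9(2325/26) = 1435/26.
Revenue = 29 × 1435/26 = 41615/26.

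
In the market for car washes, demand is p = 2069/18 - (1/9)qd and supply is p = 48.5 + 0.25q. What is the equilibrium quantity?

Set the two price expressions equal: 2069/18 - (1/9)q = 48.5 + 0.25q.
598/9 = (13/36)q, so q* = 184.
p* = 2069/18 − (1/9)(184) = 94.5.

q* = 184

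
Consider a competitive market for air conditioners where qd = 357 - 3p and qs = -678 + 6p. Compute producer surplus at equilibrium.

Equilibrium: 357 - 3p = -678 + 6p gives p* = 115, q* = 12.
Supply starts at p = 113 (where qs = 0).
PS = ½(115 − 113)(12) = 12.

Producer surplus = 12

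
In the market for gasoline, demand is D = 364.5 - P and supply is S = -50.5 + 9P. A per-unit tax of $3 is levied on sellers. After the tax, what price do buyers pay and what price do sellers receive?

Pre-tax equilibrium: P* = 41.5, Q* = 323.
Tax on sellers shifts supply to S = -50.5 + 9(P − 3) = -77.5 + 9P.
364.5 - P = -77.5 + 9P gives buyer price Pb = 44.2; sellers receive Ps = 44.2 − 3 = 41.2.
New quantity: Q = 364.5 − 1(44.2) = 320.3.

Buyers pay $44.2, sellers receive $41.2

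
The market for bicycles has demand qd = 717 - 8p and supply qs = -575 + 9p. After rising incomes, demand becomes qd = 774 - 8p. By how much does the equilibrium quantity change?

Δq = 513/17

Original equilibrium: p* = 76, q* = 109.
New equilibrium: 774 - 8p = -575 + 9p, so 1349 = 17p and p' = 1349/17; q' = 774 − 8(1349/17) = 2366/17.
Change in quantity: 2366/17 − 109 = 513/17.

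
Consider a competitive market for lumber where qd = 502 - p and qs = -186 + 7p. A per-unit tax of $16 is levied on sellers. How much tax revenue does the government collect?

Pre-tax equilibrium: p* = 86, q* = 416.
Tax on sellers shifts supply to qs = -186 + 7(p − 16) = -298 + 7p.
502 - p = -298 + 7p gives buyer price pb = 100; sellers receive ps = 100 − 16 = 84.
New quantity: q = 502 − 1(100) = 402.
Revenue = 16 × 402 = 6432.

Tax revenue = 6432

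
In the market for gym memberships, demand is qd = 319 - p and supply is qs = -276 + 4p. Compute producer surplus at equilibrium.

Producer surplus = 5000

Equilibrium: 319 - p = -276 + 4p gives p* = 119, q* = 200.
Supply starts at p = 69 (where qs = 0).
PS = ½(119 − 69)(200) = 5000.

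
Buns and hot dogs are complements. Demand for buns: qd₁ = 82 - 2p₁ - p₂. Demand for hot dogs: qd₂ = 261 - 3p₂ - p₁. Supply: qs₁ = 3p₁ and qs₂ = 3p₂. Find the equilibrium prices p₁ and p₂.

p₁ = 231/29, p₂ = 1223/29

Market 1: 82 - 2p₁ - p₂ = 3p₁ → 5p₁ + p₂ = 82.
Market 2: 6p₂ + p₁ = 261.
Eliminating p₂: 6×(1) − 1×(2) gives 29p₁ = 231, so p₁ = 231/29.
Back-substitute into (2): p₂ = (261 − 1×231/29) / 6 = 1223/29.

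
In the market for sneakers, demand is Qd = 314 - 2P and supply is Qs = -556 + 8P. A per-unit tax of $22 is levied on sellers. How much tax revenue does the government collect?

Tax revenue = 2305.6

Pre-tax equilibrium: P* = 87, Q* = 140.
Tax on sellers shifts supply to Qs = -556 + 8(P − 22) = -732 + 8P.
314 - 2P = -732 + 8P gives buyer price Pb = 104.6; sellers receive Ps = 104.6 − 22 = 82.6.
New quantity: Q = 314 − 2(104.6) = 104.8.
Revenue = 22 × 104.8 = 2305.6.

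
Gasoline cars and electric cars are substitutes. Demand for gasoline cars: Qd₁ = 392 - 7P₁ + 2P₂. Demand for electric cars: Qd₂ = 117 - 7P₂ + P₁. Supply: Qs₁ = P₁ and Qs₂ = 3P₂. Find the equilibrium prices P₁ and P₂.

P₁ = 2077/39, P₂ = 664/39

Market 1: 392 - 7P₁ + 2P₂ = P₁ → 8P₁ - 2P₂ = 392.
Market 2: 10P₂ - P₁ = 117.
Eliminating P₂: 10×(1) + 2×(2) gives 78P₁ = 4154, so P₁ = 2077/39.
Back-substitute into (2): P₂ = (117 + 1×2077/39) / 10 = 664/39.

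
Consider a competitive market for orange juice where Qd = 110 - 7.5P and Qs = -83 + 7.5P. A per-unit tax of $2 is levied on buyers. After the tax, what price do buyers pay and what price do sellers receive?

Pre-tax equilibrium: P* = 193/15, Q* = 13.5.
Tax on buyers shifts demand to Qd = 110 − 7.5(P + 2) = 95 - 7.5P.
95 - 7.5P = -83 + 7.5P gives seller price Ps = 178/15; buyers pay Pb = 178/15 + 2 = 208/15.
New quantity: Q = 110 − 7.5(208/15) = 6.

Buyers pay 208/15, sellers receive 178/15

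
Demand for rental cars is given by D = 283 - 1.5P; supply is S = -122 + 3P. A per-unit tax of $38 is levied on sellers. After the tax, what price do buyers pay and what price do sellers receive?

Pre-tax equilibrium: P* = 90, Q* = 148.
Tax on sellers shifts supply to S = -122 + 3(P − 38) = -236 + 3P.
283 - 1.5P = -236 + 3P gives buyer price Pb = 346/3; sellers receive Ps = 346/3 − 38 = 232/3.
New quantity: Q = 283 − 1.5(346/3) = 110.

Buyers pay 346/3, sellers receive 232/3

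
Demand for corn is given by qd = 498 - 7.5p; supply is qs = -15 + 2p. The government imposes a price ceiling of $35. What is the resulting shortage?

Shortage = 180.5

Equilibrium price would be p* = 54, so the ceiling at 35 binds.
At p = 35: qd = 498 − 7.5(35) = 235.5, qs = -15 + 2(35) = 55.
Shortage = 235.5 − 55 = 180.5.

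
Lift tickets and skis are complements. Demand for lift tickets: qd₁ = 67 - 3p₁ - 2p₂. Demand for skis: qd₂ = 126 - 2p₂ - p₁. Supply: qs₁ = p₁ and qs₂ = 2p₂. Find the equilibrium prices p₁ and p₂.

Market 1: 67 - 3p₁ - 2p₂ = p₁ → 4p₁ + 2p₂ = 67.
Market 2: 4p₂ + p₁ = 126.
Eliminating p₂: 4×(1) − 2×(2) gives 14p₁ = 16, so p₁ = 8/7.
Back-substitute into (2): p₂ = (126 − 1×8/7) / 4 = 437/14.

p₁ = 8/7, p₂ = 437/14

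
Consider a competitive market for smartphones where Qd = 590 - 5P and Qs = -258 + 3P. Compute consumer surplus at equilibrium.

Consumer surplus = 360

Equilibrium: 590 - 5P = -258 + 3P gives P* = 106, Q* = 60.
Demand choke price (Qd = 0): P = 118.
CS = ½(118 − 106)(60) = 360.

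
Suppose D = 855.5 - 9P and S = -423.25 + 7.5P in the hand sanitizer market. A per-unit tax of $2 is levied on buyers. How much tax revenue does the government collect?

Tax revenue = 3296/11

Pre-tax equilibrium: P* = 77.5, Q* = 158.
Tax on buyers shifts demand to D = 855.5 − 9(P + 2) = 837.5 - 9P.
837.5 - 9P = -423.25 + 7.5P gives seller price Ps = 1681/22; buyers pay Pb = 1681/22 + 2 = 1725/22.
New quantity: Q = 855.5 − 9(1725/22) = 1648/11.
Revenue = 2 × 1648/11 = 3296/11.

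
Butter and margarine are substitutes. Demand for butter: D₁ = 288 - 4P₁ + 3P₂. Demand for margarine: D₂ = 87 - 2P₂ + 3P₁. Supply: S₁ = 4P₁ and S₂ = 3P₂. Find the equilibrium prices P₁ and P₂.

Market 1: 288 - 4P₁ + 3P₂ = 4P₁ → 8P₁ - 3P₂ = 288.
Market 2: 5P₂ - 3P₁ = 87.
Eliminating P₂: 5×(1) + 3×(2) gives 31P₁ = 1701, so P₁ = 1701/31.
Back-substitute into (2): P₂ = (87 + 3×1701/31) / 5 = 1560/31.

P₁ = 1701/31, P₂ = 1560/31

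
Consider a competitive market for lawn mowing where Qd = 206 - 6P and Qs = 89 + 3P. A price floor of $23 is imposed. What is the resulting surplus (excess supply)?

Equilibrium price would be P* = 13, so the floor at 23 binds.
At P = 23: Qd = 68, Qs = 158.
Surplus = 158 − 68 = 90.

Surplus = 90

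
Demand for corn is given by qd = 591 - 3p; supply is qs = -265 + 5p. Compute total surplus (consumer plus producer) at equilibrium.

Equilibrium: 591 - 3p = -265 + 5p gives p* = 107, q* = 270.
Demand choke price: p = 197; supply starts at p = 53.
CS = ½(197 − 107)(270) = 12150; PS = ½(107 − 53)(270) = 7290.

Total surplus = 19440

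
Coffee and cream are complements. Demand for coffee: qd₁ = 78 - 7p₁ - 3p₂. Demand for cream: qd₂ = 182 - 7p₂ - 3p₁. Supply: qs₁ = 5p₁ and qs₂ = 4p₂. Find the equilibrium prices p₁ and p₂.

p₁ = 104/41, p₂ = 650/41

Market 1: 78 - 7p₁ - 3p₂ = 5p₁ → 12p₁ + 3p₂ = 78.
Market 2: 11p₂ + 3p₁ = 182.
Eliminating p₂: 11×(1) − 3×(2) gives 123p₁ = 312, so p₁ = 104/41.
Back-substitute into (2): p₂ = (182 − 3×104/41) / 11 = 650/41.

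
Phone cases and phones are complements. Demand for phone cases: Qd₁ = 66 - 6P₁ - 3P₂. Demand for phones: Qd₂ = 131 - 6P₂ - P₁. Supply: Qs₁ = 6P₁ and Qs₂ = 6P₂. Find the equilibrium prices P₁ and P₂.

Market 1: 66 - 6P₁ - 3P₂ = 6P₁ → 12P₁ + 3P₂ = 66.
Market 2: 12P₂ + P₁ = 131.
Eliminating P₂: 12×(1) − 3×(2) gives 141P₁ = 399, so P₁ = 133/47.
Back-substitute into (2): P₂ = (131 − 1×133/47) / 12 = 502/47.

P₁ = 133/47, P₂ = 502/47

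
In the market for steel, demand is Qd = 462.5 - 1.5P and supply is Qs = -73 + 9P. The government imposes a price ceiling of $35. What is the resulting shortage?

Shortage = 168

Equilibrium price would be P* = 51, so the ceiling at 35 binds.
At P = 35: Qd = 462.5 − 1.5(35) = 410, Qs = -73 + 9(35) = 242.
Shortage = 410 − 242 = 168.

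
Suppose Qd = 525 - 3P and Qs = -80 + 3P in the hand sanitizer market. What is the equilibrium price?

P* = 605/6

Set Qd = Qs: 525 - 3P = -80 + 3P.
605 = 6P, so P* = 605/6.
Q* = 525 − 3(605/6) = 222.5.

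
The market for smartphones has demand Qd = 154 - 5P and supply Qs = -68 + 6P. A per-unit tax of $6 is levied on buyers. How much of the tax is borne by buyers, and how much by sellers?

Pre-tax equilibrium: P* = 222/11, Q* = 584/11.
Tax on buyers shifts demand to Qd = 154 − 5(P + 6) = 124 - 5P.
124 - 5P = -68 + 6P gives seller price Ps = 192/11; buyers pay Pb = 192/11 + 6 = 258/11.
New quantity: Q = 154 − 5(258/11) = 404/11.
Buyer burden = 258/11 − 222/11 = 36/11; seller burden = 222/11 − 192/11 = 30/11.

Buyers bear 36/11, sellers bear 30/11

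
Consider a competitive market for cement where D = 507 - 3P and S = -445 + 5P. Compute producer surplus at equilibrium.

Equilibrium: 507 - 3P = -445 + 5P gives P* = 119, Q* = 150.
Supply starts at P = 89 (where S = 0).
PS = ½(119 − 89)(150) = 2250.

Producer surplus = 2250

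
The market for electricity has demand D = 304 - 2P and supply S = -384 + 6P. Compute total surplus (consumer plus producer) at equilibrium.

Total surplus = 5808

Equilibrium: 304 - 2P = -384 + 6P gives P* = 86, Q* = 132.
Demand choke price: P = 152; supply starts at P = 64.
CS = ½(152 − 86)(132) = 4356; PS = ½(86 − 64)(132) = 1452.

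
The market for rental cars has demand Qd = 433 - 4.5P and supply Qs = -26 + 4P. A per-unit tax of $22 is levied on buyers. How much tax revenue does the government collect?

Pre-tax equilibrium: P* = 54, Q* = 190.
Tax on buyers shifts demand to Qd = 433 − 4.5(P + 22) = 334 - 4.5P.
334 - 4.5P = -26 + 4P gives seller price Ps = 720/17; buyers pay Pb = 720/17 + 22 = 1094/17.
New quantity: Q = 433 − 4.5(1094/17) = 2438/17.
Revenue = 22 × 2438/17 = 53636/17.

Tax revenue = 53636/17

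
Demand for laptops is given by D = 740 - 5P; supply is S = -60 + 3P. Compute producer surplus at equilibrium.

Producer surplus = 9600

Equilibrium: 740 - 5P = -60 + 3P gives P* = 100, Q* = 240.
Supply starts at P = 20 (where S = 0).
PS = ½(100 − 20)(240) = 9600.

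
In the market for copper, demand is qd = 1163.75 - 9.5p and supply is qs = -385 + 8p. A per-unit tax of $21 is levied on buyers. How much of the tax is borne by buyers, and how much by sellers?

Pre-tax equilibrium: p* = 88.5, q* = 323.
Tax on buyers shifts demand to qd = 1163.75 − 9.5(p + 21) = 964.25 - 9.5p.
964.25 - 9.5p = -385 + 8p gives seller price ps = 77.1; buyers pay pb = 77.1 + 21 = 98.1.
New quantity: q = 1163.75 − 9.5(98.1) = 231.8.
Buyer burden = 98.1 − 88.5 = 9.6; seller burden = 88.5 − 77.1 = 11.4.

Buyers bear $9.6, sellers bear $11.4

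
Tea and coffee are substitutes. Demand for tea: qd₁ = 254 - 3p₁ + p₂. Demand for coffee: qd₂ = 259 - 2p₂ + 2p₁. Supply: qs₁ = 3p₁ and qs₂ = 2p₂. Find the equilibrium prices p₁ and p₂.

p₁ = 1275/22, p₂ = 1031/11

Market 1: 254 - 3p₁ + p₂ = 3p₁ → 6p₁ - p₂ = 254.
Market 2: 4p₂ - 2p₁ = 259.
Eliminating p₂: 4×(1) + 1×(2) gives 22p₁ = 1275, so p₁ = 1275/22.
Back-substitute into (2): p₂ = (259 + 2×1275/22) / 4 = 1031/11.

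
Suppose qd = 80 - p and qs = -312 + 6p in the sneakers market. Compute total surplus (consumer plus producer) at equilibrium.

Total surplus = 336

Equilibrium: 80 - p = -312 + 6p gives p* = 56, q* = 24.
Demand choke price: p = 80; supply starts at p = 52.
CS = ½(80 − 56)(24) = 288; PS = ½(56 − 52)(24) = 48.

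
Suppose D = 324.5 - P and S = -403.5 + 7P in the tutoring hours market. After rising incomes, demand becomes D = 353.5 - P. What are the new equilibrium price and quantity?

Original equilibrium: P* = 91, Q* = 233.5.
New equilibrium: 353.5 - P = -403.5 + 7P, so 757 = 8P and P' = 94.625; Q' = 353.5 − 1(94.625) = 258.875.

P' = 94.625, Q' = 258.875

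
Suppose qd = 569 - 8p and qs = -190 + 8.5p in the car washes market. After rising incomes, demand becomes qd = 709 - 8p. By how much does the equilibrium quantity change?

Original equilibrium: p* = 46, q* = 201.
New equilibrium: 709 - 8p = -190 + 8.5p, so 899 = 16.5p and p' = 1798/33; q' = 709 − 8(1798/33) = 9013/33.
Change in quantity: 9013/33 − 201 = 2380/33.

Δq = 2380/33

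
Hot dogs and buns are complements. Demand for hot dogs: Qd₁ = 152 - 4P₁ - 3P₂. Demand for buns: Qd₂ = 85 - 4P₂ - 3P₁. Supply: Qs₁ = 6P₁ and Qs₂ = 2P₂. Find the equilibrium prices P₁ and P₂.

P₁ = 219/17, P₂ = 394/51

Market 1: 152 - 4P₁ - 3P₂ = 6P₁ → 10P₁ + 3P₂ = 152.
Market 2: 6P₂ + 3P₁ = 85.
Eliminating P₂: 6×(1) − 3×(2) gives 51P₁ = 657, so P₁ = 219/17.
Back-substitute into (2): P₂ = (85 − 3×219/17) / 6 = 394/51.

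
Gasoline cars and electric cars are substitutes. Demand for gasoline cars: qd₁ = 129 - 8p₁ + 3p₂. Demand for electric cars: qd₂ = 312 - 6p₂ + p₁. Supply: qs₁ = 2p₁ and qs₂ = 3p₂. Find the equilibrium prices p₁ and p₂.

Market 1: 129 - 8p₁ + 3p₂ = 2p₁ → 10p₁ - 3p₂ = 129.
Market 2: 9p₂ - p₁ = 312.
Eliminating p₂: 9×(1) + 3×(2) gives 87p₁ = 2097, so p₁ = 699/29.
Back-substitute into (2): p₂ = (312 + 1×699/29) / 9 = 1083/29.

p₁ = 699/29, p₂ = 1083/29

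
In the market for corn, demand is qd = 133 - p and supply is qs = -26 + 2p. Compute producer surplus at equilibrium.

Producer surplus = 1600

Equilibrium: 133 - p = -26 + 2p gives p* = 53, q* = 80.
Supply starts at p = 13 (where qs = 0).
PS = ½(53 − 13)(80) = 1600.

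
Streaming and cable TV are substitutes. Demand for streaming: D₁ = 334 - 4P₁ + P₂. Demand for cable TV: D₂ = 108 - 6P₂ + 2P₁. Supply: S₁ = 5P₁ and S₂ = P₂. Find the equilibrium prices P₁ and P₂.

P₁ = 2446/61, P₂ = 1640/61

Market 1: 334 - 4P₁ + P₂ = 5P₁ → 9P₁ - P₂ = 334.
Market 2: 7P₂ - 2P₁ = 108.
Eliminating P₂: 7×(1) + 1×(2) gives 61P₁ = 2446, so P₁ = 2446/61.
Back-substitute into (2): P₂ = (108 + 2×2446/61) / 7 = 1640/61.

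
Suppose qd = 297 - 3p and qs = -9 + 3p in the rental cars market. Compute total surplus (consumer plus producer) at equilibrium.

Equilibrium: 297 - 3p = -9 + 3p gives p* = 51, q* = 144.
Demand choke price: p = 99; supply starts at p = 3.
CS = ½(99 − 51)(144) = 3456; PS = ½(51 − 3)(144) = 3456.

Total surplus = 6912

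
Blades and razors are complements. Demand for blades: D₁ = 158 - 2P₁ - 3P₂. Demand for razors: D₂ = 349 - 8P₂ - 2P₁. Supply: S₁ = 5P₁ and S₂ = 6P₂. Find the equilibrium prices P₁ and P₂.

P₁ = 1165/92, P₂ = 2127/92

Market 1: 158 - 2P₁ - 3P₂ = 5P₁ → 7P₁ + 3P₂ = 158.
Market 2: 14P₂ + 2P₁ = 349.
Eliminating P₂: 14×(1) − 3×(2) gives 92P₁ = 1165, so P₁ = 1165/92.
Back-substitute into (2): P₂ = (349 − 2×1165/92) / 14 = 2127/92.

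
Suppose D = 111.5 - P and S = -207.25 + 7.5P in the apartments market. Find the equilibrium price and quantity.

P* = 37.5, Q* = 74

Set D = S: 111.5 - P = -207.25 + 7.5P.
318.75 = 8.5P, so P* = 37.5.
Q* = 111.5 − 1(37.5) = 74.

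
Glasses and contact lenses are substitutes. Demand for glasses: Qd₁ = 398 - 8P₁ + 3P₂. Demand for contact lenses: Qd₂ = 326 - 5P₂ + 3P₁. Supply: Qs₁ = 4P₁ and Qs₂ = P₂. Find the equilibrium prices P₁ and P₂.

Market 1: 398 - 8P₁ + 3P₂ = 4P₁ → 12P₁ - 3P₂ = 398.
Market 2: 6P₂ - 3P₁ = 326.
Eliminating P₂: 6×(1) + 3×(2) gives 63P₁ = 3366, so P₁ = 374/7.
Back-substitute into (2): P₂ = (326 + 3×374/7) / 6 = 1702/21.

P₁ = 374/7, P₂ = 1702/21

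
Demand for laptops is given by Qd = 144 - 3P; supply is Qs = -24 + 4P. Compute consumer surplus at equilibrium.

Equilibrium: 144 - 3P = -24 + 4P gives P* = 24, Q* = 72.
Demand choke price (Qd = 0): P = 48.
CS = ½(48 − 24)(72) = 864.

Consumer surplus = 864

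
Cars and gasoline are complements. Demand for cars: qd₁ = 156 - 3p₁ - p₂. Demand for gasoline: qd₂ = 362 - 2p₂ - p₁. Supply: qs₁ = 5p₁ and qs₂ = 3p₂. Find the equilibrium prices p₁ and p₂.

Market 1: 156 - 3p₁ - p₂ = 5p₁ → 8p₁ + p₂ = 156.
Market 2: 5p₂ + p₁ = 362.
Eliminating p₂: 5×(1) − 1×(2) gives 39p₁ = 418, so p₁ = 418/39.
Back-substitute into (2): p₂ = (362 − 1×418/39) / 5 = 2740/39.

p₁ = 418/39, p₂ = 2740/39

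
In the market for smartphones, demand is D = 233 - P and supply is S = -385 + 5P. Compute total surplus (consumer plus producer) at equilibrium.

Equilibrium: 233 - P = -385 + 5P gives P* = 103, Q* = 130.
Demand choke price: P = 233; supply starts at P = 77.
CS = ½(233 − 103)(130) = 8450; PS = ½(103 − 77)(130) = 1690.

Total surplus = 10140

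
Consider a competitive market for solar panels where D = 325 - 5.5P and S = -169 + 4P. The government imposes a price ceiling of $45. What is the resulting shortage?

Equilibrium price would be P* = 52, so the ceiling at 45 binds.
At P = 45: D = 325 − 5.5(45) = 77.5, S = -169 + 4(45) = 11.
Shortage = 77.5 − 11 = 66.5.

Shortage = 66.5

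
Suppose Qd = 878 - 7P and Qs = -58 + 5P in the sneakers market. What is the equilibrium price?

P* = 78

Set Qd = Qs: 878 - 7P = -58 + 5P.
936 = 12P, so P* = 78.
Q* = 878 − 7(78) = 332.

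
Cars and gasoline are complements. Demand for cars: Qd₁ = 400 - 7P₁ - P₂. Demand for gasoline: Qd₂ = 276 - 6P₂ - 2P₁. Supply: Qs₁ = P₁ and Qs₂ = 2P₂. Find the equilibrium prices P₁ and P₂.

Market 1: 400 - 7P₁ - P₂ = P₁ → 8P₁ + P₂ = 400.
Market 2: 8P₂ + 2P₁ = 276.
Eliminating P₂: 8×(1) − 1×(2) gives 62P₁ = 2924, so P₁ = 1462/31.
Back-substitute into (2): P₂ = (276 − 2×1462/31) / 8 = 704/31.

P₁ = 1462/31, P₂ = 704/31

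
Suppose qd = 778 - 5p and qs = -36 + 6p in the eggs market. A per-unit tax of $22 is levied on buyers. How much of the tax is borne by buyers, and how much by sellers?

Buyers bear $12, sellers bear $10

Pre-tax equilibrium: p* = 74, q* = 408.
Tax on buyers shifts demand to qd = 778 − 5(p + 22) = 668 - 5p.
668 - 5p = -36 + 6p gives seller price ps = 64; buyers pay pb = 64 + 22 = 86.
New quantity: q = 778 − 5(86) = 348.
Buyer burden = 86 − 74 = 12; seller burden = 74 − 64 = 10.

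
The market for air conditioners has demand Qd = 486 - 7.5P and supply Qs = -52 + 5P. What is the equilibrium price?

P* = 43.04

Set Qd = Qs: 486 - 7.5P = -52 + 5P.
538 = 12.5P, so P* = 43.04.
Q* = 486 − 7.5(43.04) = 163.2.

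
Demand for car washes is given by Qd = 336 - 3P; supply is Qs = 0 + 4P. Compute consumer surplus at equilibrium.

Consumer surplus = 6144

Equilibrium: 336 - 3P = 0 + 4P gives P* = 48, Q* = 192.
Demand choke price (Qd = 0): P = 112.
CS = ½(112 − 48)(192) = 6144.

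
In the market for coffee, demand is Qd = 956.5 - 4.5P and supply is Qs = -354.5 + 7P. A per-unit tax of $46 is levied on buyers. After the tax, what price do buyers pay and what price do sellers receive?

Pre-tax equilibrium: P* = 114, Q* = 443.5.
Tax on buyers shifts demand to Qd = 956.5 − 4.5(P + 46) = 749.5 - 4.5P.
749.5 - 4.5P = -354.5 + 7P gives seller price Ps = 96; buyers pay Pb = 96 + 46 = 142.
New quantity: Q = 956.5 − 4.5(142) = 317.5.

Buyers pay $142, sellers receive $96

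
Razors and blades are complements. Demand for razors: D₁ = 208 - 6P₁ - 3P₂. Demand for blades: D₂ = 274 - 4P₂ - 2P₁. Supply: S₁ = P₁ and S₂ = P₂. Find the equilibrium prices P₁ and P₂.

Market 1: 208 - 6P₁ - 3P₂ = P₁ → 7P₁ + 3P₂ = 208.
Market 2: 5P₂ + 2P₁ = 274.
Eliminating P₂: 5×(1) − 3×(2) gives 29P₁ = 218, so P₁ = 218/29.
Back-substitute into (2): P₂ = (274 − 2×218/29) / 5 = 1502/29.

P₁ = 218/29, P₂ = 1502/29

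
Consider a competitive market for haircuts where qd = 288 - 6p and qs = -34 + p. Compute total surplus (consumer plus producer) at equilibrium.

Total surplus = 84

Equilibrium: 288 - 6p = -34 + p gives p* = 46, q* = 12.
Demand choke price: p = 48; supply starts at p = 34.
CS = ½(48 − 46)(12) = 12; PS = ½(46 − 34)(12) = 72.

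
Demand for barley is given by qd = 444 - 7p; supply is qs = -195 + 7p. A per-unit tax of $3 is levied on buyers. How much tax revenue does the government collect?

Tax revenue = 342

Pre-tax equilibrium: p* = 639/14, q* = 124.5.
Tax on buyers shifts demand to qd = 444 − 7(p + 3) = 423 - 7p.
423 - 7p = -195 + 7p gives seller price ps = 309/7; buyers pay pb = 309/7 + 3 = 330/7.
New quantity: q = 444 − 7(330/7) = 114.
Revenue = 3 × 114 = 342.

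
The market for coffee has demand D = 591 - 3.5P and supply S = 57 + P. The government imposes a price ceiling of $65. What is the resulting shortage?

Shortage = 241.5

Equilibrium price would be P* = 356/3, so the ceiling at 65 binds.
At P = 65: D = 591 − 3.5(65) = 363.5, S = 57 + 1(65) = 122.
Shortage = 363.5 − 122 = 241.5.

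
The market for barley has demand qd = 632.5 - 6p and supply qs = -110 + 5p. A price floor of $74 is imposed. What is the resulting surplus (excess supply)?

Surplus = 71.5

Equilibrium price would be p* = 67.5, so the floor at 74 binds.
At p = 74: qd = 188.5, qs = 260.
Surplus = 260 − 188.5 = 71.5.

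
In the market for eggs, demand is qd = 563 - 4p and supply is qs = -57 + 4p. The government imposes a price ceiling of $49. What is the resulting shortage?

Equilibrium price would be p* = 77.5, so the ceiling at 49 binds.
At p = 49: qd = 563 − 4(49) = 367, qs = -57 + 4(49) = 139.
Shortage = 367 − 139 = 228.

Shortage = 228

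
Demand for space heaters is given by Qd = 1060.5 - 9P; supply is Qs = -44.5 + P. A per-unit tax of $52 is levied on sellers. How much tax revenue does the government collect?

Pre-tax equilibrium: P* = 110.5, Q* = 66.
Tax on sellers shifts supply to Qs = -44.5 + 1(P − 52) = -96.5 + P.
1060.5 - 9P = -96.5 + P gives buyer price Pb = 115.7; sellers receive Ps = 115.7 − 52 = 63.7.
New quantity: Q = 1060.5 − 9(115.7) = 19.2.
Revenue = 52 × 19.2 = 998.4.

Tax revenue = 998.4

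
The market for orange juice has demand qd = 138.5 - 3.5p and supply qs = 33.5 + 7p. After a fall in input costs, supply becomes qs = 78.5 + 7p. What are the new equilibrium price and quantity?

p' = 40/7, q' = 118.5

Original equilibrium: p* = 10, q* = 103.5.
New equilibrium: 138.5 - 3.5p = 78.5 + 7p, so 60 = 10.5p and p' = 40/7; q' = 138.5 − 3.5(40/7) = 118.5.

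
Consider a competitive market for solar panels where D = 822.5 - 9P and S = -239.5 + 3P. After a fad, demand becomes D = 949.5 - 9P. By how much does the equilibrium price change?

Original equilibrium: P* = 88.5, Q* = 26.
New equilibrium: 949.5 - 9P = -239.5 + 3P, so 1189 = 12P and P' = 1189/12; Q' = 949.5 − 9(1189/12) = 57.75.
Change in price: 1189/12 − 88.5 = 127/12.

ΔP = 127/12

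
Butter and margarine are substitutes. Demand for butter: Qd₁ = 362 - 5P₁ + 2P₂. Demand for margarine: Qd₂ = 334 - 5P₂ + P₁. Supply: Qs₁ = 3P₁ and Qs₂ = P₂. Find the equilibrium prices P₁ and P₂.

P₁ = 1420/23, P₂ = 1517/23

Market 1: 362 - 5P₁ + 2P₂ = 3P₁ → 8P₁ - 2P₂ = 362.
Market 2: 6P₂ - P₁ = 334.
Eliminating P₂: 6×(1) + 2×(2) gives 46P₁ = 2840, so P₁ = 1420/23.
Back-substitute into (2): P₂ = (334 + 1×1420/23) / 6 = 1517/23.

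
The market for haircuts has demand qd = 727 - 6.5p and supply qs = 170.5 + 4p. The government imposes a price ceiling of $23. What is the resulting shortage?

Equilibrium price would be p* = 53, so the ceiling at 23 binds.
At p = 23: qd = 727 − 6.5(23) = 577.5, qs = 170.5 + 4(23) = 262.5.
Shortage = 577.5 − 262.5 = 315.

Shortage = 315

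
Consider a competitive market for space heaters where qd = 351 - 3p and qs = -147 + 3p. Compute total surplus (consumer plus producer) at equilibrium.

Total surplus = 3468

Equilibrium: 351 - 3p = -147 + 3p gives p* = 83, q* = 102.
Demand choke price: p = 117; supply starts at p = 49.
CS = ½(117 − 83)(102) = 1734; PS = ½(83 − 49)(102) = 1734.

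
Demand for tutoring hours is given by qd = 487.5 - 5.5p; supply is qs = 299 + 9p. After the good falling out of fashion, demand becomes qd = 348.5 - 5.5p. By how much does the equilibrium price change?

Original equilibrium: p* = 13, q* = 416.
New equilibrium: 348.5 - 5.5p = 299 + 9p, so 49.5 = 14.5p and p' = 99/29; q' = 348.5 − 5.5(99/29) = 9562/29.
Change in price: 99/29 − 13 = -278/29.

Δp = -278/29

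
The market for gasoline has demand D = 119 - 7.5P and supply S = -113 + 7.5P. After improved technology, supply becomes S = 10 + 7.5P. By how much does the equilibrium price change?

ΔP = -8.2

Original equilibrium: P* = 232/15, Q* = 3.
New equilibrium: 119 - 7.5P = 10 + 7.5P, so 109 = 15P and P' = 109/15; Q' = 119 − 7.5(109/15) = 64.5.
Change in price: 109/15 − 232/15 = -8.2.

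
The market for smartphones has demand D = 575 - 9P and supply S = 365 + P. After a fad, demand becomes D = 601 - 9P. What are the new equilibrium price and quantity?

Original equilibrium: P* = 21, Q* = 386.
New equilibrium: 601 - 9P = 365 + P, so 236 = 10P and P' = 23.6; Q' = 601 − 9(23.6) = 388.6.

P' = 23.6, Q' = 388.6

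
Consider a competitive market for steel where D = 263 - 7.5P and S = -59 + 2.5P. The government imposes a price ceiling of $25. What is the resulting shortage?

Shortage = 72

Equilibrium price would be P* = 32.2, so the ceiling at 25 binds.
At P = 25: D = 263 − 7.5(25) = 75.5, S = -59 + 2.5(25) = 3.5.
Shortage = 75.5 − 3.5 = 72.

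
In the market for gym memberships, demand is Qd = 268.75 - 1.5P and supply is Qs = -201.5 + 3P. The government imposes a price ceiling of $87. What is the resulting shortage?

Shortage = 78.75

Equilibrium price would be P* = 104.5, so the ceiling at 87 binds.
At P = 87: Qd = 268.75 − 1.5(87) = 138.25, Qs = -201.5 + 3(87) = 59.5.
Shortage = 138.25 − 59.5 = 78.75.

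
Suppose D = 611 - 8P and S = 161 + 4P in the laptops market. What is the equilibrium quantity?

Set D = S: 611 - 8P = 161 + 4P.
450 = 12P, so P* = 37.5.
Q* = 611 − 8(37.5) = 311.

Q* = 311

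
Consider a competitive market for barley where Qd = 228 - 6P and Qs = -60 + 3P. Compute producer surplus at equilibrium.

Equilibrium: 228 - 6P = -60 + 3P gives P* = 32, Q* = 36.
Supply starts at P = 20 (where Qs = 0).
PS = ½(32 − 20)(36) = 216.

Producer surplus = 216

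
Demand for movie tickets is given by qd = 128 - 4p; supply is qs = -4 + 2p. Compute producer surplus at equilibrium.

Equilibrium: 128 - 4p = -4 + 2p gives p* = 22, q* = 40.
Supply starts at p = 2 (where qs = 0).
PS = ½(22 − 2)(40) = 400.

Producer surplus = 400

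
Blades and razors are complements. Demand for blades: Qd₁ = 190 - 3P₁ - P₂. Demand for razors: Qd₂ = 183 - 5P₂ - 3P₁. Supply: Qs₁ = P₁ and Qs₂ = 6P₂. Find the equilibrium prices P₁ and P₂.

P₁ = 1907/41, P₂ = 162/41

Market 1: 190 - 3P₁ - P₂ = P₁ → 4P₁ + P₂ = 190.
Market 2: 11P₂ + 3P₁ = 183.
Eliminating P₂: 11×(1) − 1×(2) gives 41P₁ = 1907, so P₁ = 1907/41.
Back-substitute into (2): P₂ = (183 − 3×1907/41) / 11 = 162/41.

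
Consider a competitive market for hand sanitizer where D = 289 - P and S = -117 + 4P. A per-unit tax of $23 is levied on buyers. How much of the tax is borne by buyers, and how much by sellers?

Buyers bear $18.4, sellers bear $4.6

Pre-tax equilibrium: P* = 81.2, Q* = 207.8.
Tax on buyers shifts demand to D = 289 − 1(P + 23) = 266 - P.
266 - P = -117 + 4P gives seller price Ps = 76.6; buyers pay Pb = 76.6 + 23 = 99.6.
New quantity: Q = 289 − 1(99.6) = 189.4.
Buyer burden = 99.6 − 81.2 = 18.4; seller burden = 81.2 − 76.6 = 4.6.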